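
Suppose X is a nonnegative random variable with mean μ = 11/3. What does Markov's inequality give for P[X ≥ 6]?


μ = E[X] = 11/3, a = 6.
Markov: P[X ≥ 6] ≤ μ/a = (11/3)/6 = 11/18.
Numerically: ≈ 0.611111.
(Since a = 6 > μ = 3.666667, the bound 11/18 is < 1 and informative.)

P[X ≥ 6] ≤ 11/18 ≈ 0.611111.


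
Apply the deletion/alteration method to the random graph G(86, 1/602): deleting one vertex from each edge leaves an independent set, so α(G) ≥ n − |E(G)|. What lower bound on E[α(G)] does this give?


E[|E(G)|] = C(86, 2)·p = 3655 · (1/602) = 85/14.
E[α(G)] ≥ n − E[|E(G)|] = 86 − 85/14 = 1119/14.
Numerically: ≈ 79.928571.
(This is only a lower bound; the true E[α(G)] may be larger.)

E[α(G)] ≥ 1119/14 ≈ 79.928571.


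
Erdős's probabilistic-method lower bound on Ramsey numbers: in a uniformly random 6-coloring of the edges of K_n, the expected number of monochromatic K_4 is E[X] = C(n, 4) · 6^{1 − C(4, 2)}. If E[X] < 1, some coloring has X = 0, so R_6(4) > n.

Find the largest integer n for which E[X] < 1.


We need C(n, 4) · 6^{1 − 6} < 1, i.e. C(n, 4) < 6^{6 − 1} = 7776.
Check values of n near the boundary:
  n = 19: C(19, 4) = 3876; 3876 < 7776? YES
  n = 20: C(20, 4) = 4845; 4845 < 7776? YES
  n = 21: C(21, 4) = 5985; 5985 < 7776? YES
  n = 22: C(22, 4) = 7315; 7315 < 7776? YES
  n = 23: C(23, 4) = 8855; 8855 < 7776? NO
  n = 24: C(24, 4) = 10626; 10626 < 7776? NO
  n = 25: C(25, 4) = 12650; 12650 < 7776? NO
The largest n with C(n, 4) < 7776 is n = 22 (where E[X] = 7315/7776 ≈ 0.940715). Hence R_6(4) > 22, i.e. R_6(4) ≥ 23.

Largest n = 22; hence R_6(4) > 22.


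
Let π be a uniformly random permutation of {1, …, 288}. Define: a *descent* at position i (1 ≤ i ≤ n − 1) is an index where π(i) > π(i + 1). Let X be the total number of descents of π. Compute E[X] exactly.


Write X = Σ X_I over i = 1, …, 287, with X_I the indicator of one descent.
There are 287 indicators.
For each fixed i, the pair (π(i), π(i+1)) is a uniformly random ordered pair of distinct values from {1, …, 288}; by symmetry P[π(i) > π(i+1)] = 1/2.
By linearity: E[X] = 287 · (1/2) = (288 − 1) · (1/2) = 287/2 ≈ 143.50000.

E[X] = 287/2 = 143.50000.


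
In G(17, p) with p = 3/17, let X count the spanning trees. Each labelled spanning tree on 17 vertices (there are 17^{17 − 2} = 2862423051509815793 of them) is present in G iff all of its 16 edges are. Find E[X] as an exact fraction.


K_17 has 17^{17 − 2} = 2862423051509815793 labelled spanning trees.
For each such spanning tree H, let X_H = 1 if all 16 edges of H are present in G. Then P[X_H = 1] = p^{16} = (3/17)^{16} = 43046721/48661191875666868481.
By linearity: E[X] = Σ_H E[X_H] = 2862423051509815793 · p^{16} = 2862423051509815793 · 43046721/48661191875666868481 = 43046721/17.
Numerically: E[X] ≈ 2.532e+06.

E[X] = 2862423051509815793 · (3/17)^{16} = 43046721/17 ≈ 2.532e+06.


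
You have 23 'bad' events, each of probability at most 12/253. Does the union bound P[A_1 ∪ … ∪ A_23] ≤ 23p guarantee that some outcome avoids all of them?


Union bound: P[∪_{i=1}^{23} A_i] ≤ Σ_i P[A_i] ≤ 23·p = 23·(12/253) = 12/11.
Numerically: 12/11 ≈ 1.09091.
Is 12/11 < 1? NO.
Since the bound 12/11 is ≥ 1, the union bound is uninformative here; it does NOT by itself certify existence.

23·p = 12/11 ≈ 1.09091; existence NOT certified by the union bound.


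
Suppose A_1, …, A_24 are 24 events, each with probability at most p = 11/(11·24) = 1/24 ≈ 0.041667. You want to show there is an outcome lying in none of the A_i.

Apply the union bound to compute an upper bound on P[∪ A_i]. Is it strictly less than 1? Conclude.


Union bound: P[∪_{i=1}^{24} A_i] ≤ Σ_i P[A_i] ≤ 24·p = 24·(1/24) = 1.
Numerically: 1 ≈ 1.000000.
Is 1 < 1? NO.
Since the bound 1 is ≥ 1, the union bound is uninformative here; it does NOT by itself certify existence.

24·p = 1 ≈ 1.000000; existence NOT certified by the union bound.


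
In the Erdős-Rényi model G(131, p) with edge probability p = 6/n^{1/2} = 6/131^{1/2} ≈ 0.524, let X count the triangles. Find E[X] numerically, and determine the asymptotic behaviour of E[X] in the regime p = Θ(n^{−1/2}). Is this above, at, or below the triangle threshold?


Number of potential triangles: C(131, 3) = 366145.
Each occurs with probability p³ ≈ (0.524)³ ≈ 1.44061e-01.
By linearity: E[X] = C(131, 3)·p³ ≈ 366145 · 1.44061e-01 ≈ 52747.261.
Since α = 1/2 < 1, p = c/n^{1/2} ≫ 1/n is above the triangle threshold p ~ 1/n. Asymptotically E[X] ~ (c³/6)·n^{3(1−α)} = (6³/6)·n^{1.5} → ∞; triangles are abundant w.h.p.

E[X] ≈ 52747.261; in regime p = Θ(1/n^{1/2}) E[X] diverges (above the triangle threshold p ~ 1/n).


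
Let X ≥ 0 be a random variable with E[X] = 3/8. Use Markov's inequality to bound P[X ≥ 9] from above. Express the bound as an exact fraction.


μ = E[X] = 3/8, a = 9.
Markov: P[X ≥ 9] ≤ μ/a = (3/8)/9 = 1/24.
Numerically: ≈ 0.042.
(Since a = 9 > μ = 0.375, the bound 1/24 is < 1 and informative.)

P[X ≥ 9] ≤ 1/24 ≈ 0.042.


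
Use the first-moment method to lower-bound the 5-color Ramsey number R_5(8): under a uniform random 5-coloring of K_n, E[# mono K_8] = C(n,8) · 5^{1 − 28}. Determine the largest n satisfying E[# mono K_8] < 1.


We need C(n, 8) · 5^{1 − 28} < 1, i.e. C(n, 8) < 5^{28 − 1} = 7450580596923828125.
Check values of n near the boundary:
  n = 862: C(862, 8) = 7317951015318931845; 7317951015318931845 < 7450580596923828125? YES
  n = 863: C(863, 8) = 7386423071602617757; 7386423071602617757 < 7450580596923828125? YES
  n = 864: C(864, 8) = 7455455062926006708; 7455455062926006708 < 7450580596923828125? NO
  n = 865: C(865, 8) = 7525050909487743060; 7525050909487743060 < 7450580596923828125? NO
  n = 866: C(866, 8) = 7595214554331451620; 7595214554331451620 < 7450580596923828125? NO
The largest n with C(n, 8) < 7450580596923828125 is n = 863 (where E[X] = 7386423071602617757/7450580596923828125 ≈ 0.9914). Hence R_5(8) > 863, i.e. R_5(8) ≥ 864.

Largest n = 863; hence R_5(8) > 863.


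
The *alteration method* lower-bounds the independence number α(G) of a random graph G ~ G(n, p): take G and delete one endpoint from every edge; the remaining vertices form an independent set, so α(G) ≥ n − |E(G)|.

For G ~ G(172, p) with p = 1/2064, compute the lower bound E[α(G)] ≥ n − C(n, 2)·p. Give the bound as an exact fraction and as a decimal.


E[|E(G)|] = C(172, 2)·p = 14706 · (1/2064) = 57/8.
E[α(G)] ≥ n − E[|E(G)|] = 172 − 57/8 = 1319/8.
Numerically: ≈ 164.8750.
(This is only a lower bound; the true E[α(G)] may be larger.)

E[α(G)] ≥ 1319/8 ≈ 164.8750.


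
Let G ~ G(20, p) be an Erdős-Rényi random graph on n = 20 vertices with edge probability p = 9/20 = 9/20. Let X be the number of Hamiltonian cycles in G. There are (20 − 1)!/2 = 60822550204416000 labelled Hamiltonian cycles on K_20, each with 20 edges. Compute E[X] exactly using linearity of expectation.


K_20 has (20 − 1)!/2 = 60822550204416000 labelled Hamiltonian cycles.
For each such Hamiltonian cycle H, let X_H = 1 if all 20 edges of H are present in G. Then P[X_H = 1] = p^{20} = (9/20)^{20} = 12157665459056928801/104857600000000000000000000.
Summing the indicators: E[X] = Σ_H E[X_H] = 60822550204416000 · p^{20} = 60822550204416000 · 12157665459056928801/104857600000000000000000000 = 180532279724605553545860280221/25600000000000000000.
Numerically: E[X] ≈ 7.052e+09.

E[X] = 60822550204416000 · (9/20)^{20} = 180532279724605553545860280221/25600000000000000000 ≈ 7.052e+09.


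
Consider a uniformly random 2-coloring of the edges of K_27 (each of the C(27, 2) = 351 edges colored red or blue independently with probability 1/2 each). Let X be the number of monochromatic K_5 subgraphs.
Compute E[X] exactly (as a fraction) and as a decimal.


Let X = Σ_S X_S over the C(27, 5) = 80730 subsets S of size 5, where X_S = 1 if the K_5 on S is monochromatic.
For a fixed S, the K_5 on S has C(5, 2) = 10 edges. P[all 10 edges red] = (1/2)^10, and likewise for blue, so P[monochromatic] = 2·(1/2)^10 = 2^{1 − 10} = 1/512.
Summing: E[X] = C(27, 5) · 2^{1 − 10} = 80730 · 1/512 = 40365/256.
Numerically: E[X] ≈ 157.6758.

E[X] = C(27,5)·2^(1−C(5,2)) = 40365/256 ≈ 157.6758.


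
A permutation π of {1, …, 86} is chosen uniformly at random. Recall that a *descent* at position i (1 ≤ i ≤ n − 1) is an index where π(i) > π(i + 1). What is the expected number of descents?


Write X = Σ X_I over i = 1, …, 85, with X_I the indicator of one descent.
There are 85 indicators.
For each fixed i, the pair (π(i), π(i+1)) is a uniformly random ordered pair of distinct values from {1, …, 86}; by symmetry P[π(i) > π(i+1)] = 1/2.
By linearity: E[X] = 85 · (1/2) = (86 − 1) · (1/2) = 85/2 ≈ 42.500.

E[X] = 85/2 = 42.500.


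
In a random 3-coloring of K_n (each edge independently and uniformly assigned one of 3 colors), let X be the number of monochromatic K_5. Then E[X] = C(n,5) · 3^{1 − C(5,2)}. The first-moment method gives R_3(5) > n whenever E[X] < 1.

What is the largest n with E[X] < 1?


We need C(n, 5) · 3^{1 − 10} < 1, i.e. C(n, 5) < 3^{10 − 1} = 19683.
Check values of n near the boundary:
  n = 17: C(17, 5) = 6188; 6188 < 19683? YES
  n = 18: C(18, 5) = 8568; 8568 < 19683? YES
  n = 19: C(19, 5) = 11628; 11628 < 19683? YES
  n = 20: C(20, 5) = 15504; 15504 < 19683? YES
  n = 21: C(21, 5) = 20349; 20349 < 19683? NO
  n = 22: C(22, 5) = 26334; 26334 < 19683? NO
  n = 23: C(23, 5) = 33649; 33649 < 19683? NO
The largest n with C(n, 5) < 19683 is n = 20 (where E[X] = 5168/6561 ≈ 0.78768). Hence R_3(5) > 20, i.e. R_3(5) ≥ 21.

Largest n = 20; hence R_3(5) > 20.


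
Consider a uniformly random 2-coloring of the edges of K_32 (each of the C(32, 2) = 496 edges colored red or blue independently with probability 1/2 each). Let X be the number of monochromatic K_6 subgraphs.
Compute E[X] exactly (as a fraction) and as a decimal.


Let X = Σ_S X_S over the C(32, 6) = 906192 subsets S of size 6, where X_S = 1 if the K_6 on S is monochromatic.
For a fixed S, the K_6 on S has C(6, 2) = 15 edges. P[all 15 edges red] = (1/2)^15, and likewise for blue, so P[monochromatic] = 2·(1/2)^15 = 2^{1 − 15} = 1/16384.
By linearity: E[X] = C(32, 6) · 2^{1 − 15} = 906192 · 1/16384 = 56637/1024.
Numerically: E[X] ≈ 55.310.

E[X] = C(32,6)·2^(1−C(6,2)) = 56637/1024 ≈ 55.310.


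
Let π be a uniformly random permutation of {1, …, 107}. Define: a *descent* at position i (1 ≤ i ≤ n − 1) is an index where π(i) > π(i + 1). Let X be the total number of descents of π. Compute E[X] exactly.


Write X = Σ X_I over i = 1, …, 106, with X_I the indicator of one descent.
There are 106 indicators.
For each fixed i, the pair (π(i), π(i+1)) is a uniformly random ordered pair of distinct values from {1, …, 107}; by symmetry P[π(i) > π(i+1)] = 1/2.
By linearity: E[X] = 106 · (1/2) = (107 − 1) · (1/2) = 53 ≈ 53.000.

E[X] = 53 = 53.000.


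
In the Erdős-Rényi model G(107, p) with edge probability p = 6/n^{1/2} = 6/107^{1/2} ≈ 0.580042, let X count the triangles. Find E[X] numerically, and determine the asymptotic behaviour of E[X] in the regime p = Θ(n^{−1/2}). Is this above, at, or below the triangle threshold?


Number of potential triangles: C(107, 3) = 198485.
Each occurs with probability p³ ≈ (0.580042)³ ≈ 1.95154282e-01.
By linearity: E[X] = C(107, 3)·p³ ≈ 198485 · 1.95154282e-01 ≈ 38735.197643.
Since α = 1/2 < 1, p = c/n^{1/2} ≫ 1/n is above the triangle threshold p ~ 1/n. Asymptotically E[X] ~ (c³/6)·n^{3(1−α)} = (6³/6)·n^{1.5} → ∞; triangles are abundant w.h.p.

E[X] ≈ 38735.197643; in regime p = Θ(1/n^{1/2}) E[X] diverges (above the triangle threshold p ~ 1/n).


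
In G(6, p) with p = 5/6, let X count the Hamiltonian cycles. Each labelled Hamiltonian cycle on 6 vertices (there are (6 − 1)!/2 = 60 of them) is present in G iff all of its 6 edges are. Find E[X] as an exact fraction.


K_6 has (6 − 1)!/2 = 60 labelled Hamiltonian cycles.
For each such Hamiltonian cycle H, let X_H = 1 if all 6 edges of H are present in G. Then P[X_H = 1] = p^{6} = (5/6)^{6} = 15625/46656.
Summing the indicators: E[X] = Σ_H E[X_H] = 60 · p^{6} = 60 · 15625/46656 = 78125/3888.
Numerically: E[X] ≈ 20.1.

E[X] = 60 · (5/6)^{6} = 78125/3888 ≈ 20.1.


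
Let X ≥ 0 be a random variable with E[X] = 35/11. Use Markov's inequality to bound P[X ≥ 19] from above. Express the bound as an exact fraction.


μ = E[X] = 35/11, a = 19.
Markov: P[X ≥ 19] ≤ μ/a = (35/11)/19 = 35/209.
Numerically: ≈ 0.1675.
(Since a = 19 > μ = 3.1818, the bound 35/209 is < 1 and informative.)

P[X ≥ 19] ≤ 35/209 ≈ 0.1675.


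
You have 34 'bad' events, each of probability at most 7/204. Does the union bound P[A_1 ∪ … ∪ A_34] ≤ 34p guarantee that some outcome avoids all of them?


Union bound: P[∪_{i=1}^{34} A_i] ≤ Σ_i P[A_i] ≤ 34·p = 34·(7/204) = 7/6.
Numerically: 7/6 ≈ 1.1667.
Is 7/6 < 1? NO.
Since the bound 7/6 is ≥ 1, the union bound is uninformative here; it does NOT by itself certify existence.

34·p = 7/6 ≈ 1.1667; existence NOT certified by the union bound.


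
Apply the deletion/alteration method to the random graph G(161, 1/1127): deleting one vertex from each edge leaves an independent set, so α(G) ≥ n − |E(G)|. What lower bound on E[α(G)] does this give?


E[|E(G)|] = C(161, 2)·p = 12880 · (1/1127) = 80/7.
E[α(G)] ≥ n − E[|E(G)|] = 161 − 80/7 = 1047/7.
Numerically: ≈ 149.57143.
(This is only a lower bound; the true E[α(G)] may be larger.)

E[α(G)] ≥ 1047/7 ≈ 149.57143.


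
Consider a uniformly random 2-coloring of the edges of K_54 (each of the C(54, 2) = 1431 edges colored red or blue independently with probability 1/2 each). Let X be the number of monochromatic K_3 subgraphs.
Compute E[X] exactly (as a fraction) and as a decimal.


Let X = Σ_S X_S over the C(54, 3) = 24804 subsets S of size 3, where X_S = 1 if the K_3 on S is monochromatic.
For a fixed S, the K_3 on S has C(3, 2) = 3 edges. P[all 3 edges red] = (1/2)^3, and likewise for blue, so P[monochromatic] = 2·(1/2)^3 = 2^{1 − 3} = 1/4.
By linearity of expectation: E[X] = C(54, 3) · 2^{1 − 3} = 24804 · 1/4 = 6201.
Numerically: E[X] ≈ 6201.0000.

E[X] = C(54,3)·2^(1−C(3,2)) = 6201 ≈ 6201.0000.


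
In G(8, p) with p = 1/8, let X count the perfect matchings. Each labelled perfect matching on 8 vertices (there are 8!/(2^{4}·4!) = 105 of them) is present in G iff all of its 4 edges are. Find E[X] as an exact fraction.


K_8 has 8!/(2^{4}·4!) = 105 labelled perfect matchings.
For each such perfect matching H, let X_H = 1 if all 4 edges of H are present in G. Then P[X_H = 1] = p^{4} = (1/8)^{4} = 1/4096.
Summing the indicators: E[X] = Σ_H E[X_H] = 105 · p^{4} = 105 · 1/4096 = 105/4096.
Numerically: E[X] ≈ 0.025635.

E[X] = 105 · (1/8)^{4} = 105/4096 ≈ 0.025635.


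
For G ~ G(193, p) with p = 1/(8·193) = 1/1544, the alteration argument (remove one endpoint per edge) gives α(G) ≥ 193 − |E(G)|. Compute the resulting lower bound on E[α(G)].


E[|E(G)|] = C(193, 2)·p = 18528 · (1/1544) = 12.
E[α(G)] ≥ n − E[|E(G)|] = 193 − 12 = 181.
Numerically: ≈ 181.000.
(This is only a lower bound; the true E[α(G)] may be larger.)

E[α(G)] ≥ 181 ≈ 181.000.


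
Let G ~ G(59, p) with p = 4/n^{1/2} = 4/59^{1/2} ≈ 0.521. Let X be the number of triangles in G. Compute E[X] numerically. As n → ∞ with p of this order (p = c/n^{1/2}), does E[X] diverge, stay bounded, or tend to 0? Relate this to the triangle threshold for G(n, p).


Number of potential triangles: C(59, 3) = 32509.
Each occurs with probability p³ ≈ (0.521)³ ≈ 1.41222e-01.
By linearity: E[X] = C(59, 3)·p³ ≈ 32509 · 1.41222e-01 ≈ 4590.982.
Since α = 1/2 < 1, p = c/n^{1/2} ≫ 1/n is above the triangle threshold p ~ 1/n. Asymptotically E[X] ~ (c³/6)·n^{3(1−α)} = (4³/6)·n^{1.5} → ∞; triangles are abundant w.h.p.

E[X] ≈ 4590.982; in regime p = Θ(1/n^{1/2}) E[X] diverges (above the triangle threshold p ~ 1/n).


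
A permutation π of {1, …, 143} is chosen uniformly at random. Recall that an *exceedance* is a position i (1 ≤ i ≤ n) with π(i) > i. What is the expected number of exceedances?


Write X = Σ_{i=1}^{143} X_i, where X_i = 1_{π(i) > i}.
For each fixed i, π(i) is uniform over {1, …, 143} (marginal of a uniform permutation), so P[π(i) > i] = (n − i)/n. Summing: Σ_{i=1}^{143} (n − i)/n = (0 + 1 + … + 142)/143 = 143(143 − 1)/(2·143) = (143 − 1)/2.
Hence E[X] = Σ_{i=1}^{143} (143 − i)/143 = 71 ≈ 71.000000.

E[X] = 71 = 71.000000.


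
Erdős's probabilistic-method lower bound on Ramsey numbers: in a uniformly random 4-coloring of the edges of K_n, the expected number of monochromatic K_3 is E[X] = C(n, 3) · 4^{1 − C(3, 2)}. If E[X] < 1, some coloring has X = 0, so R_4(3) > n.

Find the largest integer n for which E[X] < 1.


We need C(n, 3) · 4^{1 − 3} < 1, i.e. C(n, 3) < 4^{3 − 1} = 16.
Check values of n near the boundary:
  n = 3: C(3, 3) = 1; 1 < 16? YES
  n = 4: C(4, 3) = 4; 4 < 16? YES
  n = 5: C(5, 3) = 10; 10 < 16? YES
  n = 6: C(6, 3) = 20; 20 < 16? NO
The largest n with C(n, 3) < 16 is n = 5 (where E[X] = 5/8 ≈ 0.6250000). Hence R_4(3) > 5, i.e. R_4(3) ≥ 6.

Largest n = 5; hence R_4(3) > 5.


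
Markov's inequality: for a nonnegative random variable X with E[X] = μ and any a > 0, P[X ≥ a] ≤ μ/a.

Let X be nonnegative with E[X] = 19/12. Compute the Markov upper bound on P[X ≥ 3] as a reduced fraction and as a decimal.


μ = E[X] = 19/12, a = 3.
Markov: P[X ≥ 3] ≤ μ/a = (19/12)/3 = 19/36.
Numerically: ≈ 0.527778.
(Since a = 3 > μ = 1.583333, the bound 19/36 is < 1 and informative.)

P[X ≥ 3] ≤ 19/36 ≈ 0.527778.


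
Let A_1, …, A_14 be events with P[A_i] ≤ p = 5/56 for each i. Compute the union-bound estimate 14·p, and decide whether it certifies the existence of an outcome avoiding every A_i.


Union bound: P[∪_{i=1}^{14} A_i] ≤ Σ_i P[A_i] ≤ 14·p = 14·(5/56) = 5/4.
Numerically: 5/4 ≈ 1.250.
Is 5/4 < 1? NO.
Since the bound 5/4 is ≥ 1, the union bound is uninformative here; it does NOT by itself certify existence.

14·p = 5/4 ≈ 1.250; existence NOT certified by the union bound.


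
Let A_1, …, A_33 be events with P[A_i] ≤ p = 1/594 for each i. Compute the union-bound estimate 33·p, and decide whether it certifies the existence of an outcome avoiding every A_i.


Union bound: P[∪_{i=1}^{33} A_i] ≤ Σ_i P[A_i] ≤ 33·p = 33·(1/594) = 1/18.
Numerically: 1/18 ≈ 0.056.
Is 1/18 < 1? YES.
Since P[∪ A_i] ≤ 1/18 < 1, the complement has P[∩ A_i^c] ≥ 1 − 1/18 = 17/18 > 0, so some outcome avoids every A_i.

33·p = 1/18 ≈ 0.056; existence CERTIFIED by the union bound.


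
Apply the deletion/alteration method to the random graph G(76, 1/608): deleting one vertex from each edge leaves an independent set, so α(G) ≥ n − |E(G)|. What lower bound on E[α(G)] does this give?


E[|E(G)|] = C(76, 2)·p = 2850 · (1/608) = 75/16.
E[α(G)] ≥ n − E[|E(G)|] = 76 − 75/16 = 1141/16.
Numerically: ≈ 71.3125.
(This is only a lower bound; the true E[α(G)] may be larger.)

E[α(G)] ≥ 1141/16 ≈ 71.3125.


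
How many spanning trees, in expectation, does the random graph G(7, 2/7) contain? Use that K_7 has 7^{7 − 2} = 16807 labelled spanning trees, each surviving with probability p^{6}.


K_7 has 7^{7 − 2} = 16807 labelled spanning trees.
For each such spanning tree H, let X_H = 1 if all 6 edges of H are present in G. Then P[X_H = 1] = p^{6} = (2/7)^{6} = 64/117649.
Summing the indicators: E[X] = Σ_H E[X_H] = 16807 · p^{6} = 16807 · 64/117649 = 64/7.
Numerically: E[X] ≈ 9.14.

E[X] = 16807 · (2/7)^{6} = 64/7 ≈ 9.14.


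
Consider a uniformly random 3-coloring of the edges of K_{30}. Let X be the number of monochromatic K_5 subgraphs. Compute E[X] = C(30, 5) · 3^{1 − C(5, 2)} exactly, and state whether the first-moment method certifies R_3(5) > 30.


E[X] = C(30, 5) · 3^{1 − 10} = 142506 · 3^{−9} = 142506/19683.
As a reduced fraction: E[X] = 5278/729 ≈ 7.2401.
Is E[X] < 1? NO.
Since E[X] ≥ 1, the first-moment bound is inconclusive at n = 30; it does NOT by itself certify R_3(5) > 30.

E[X] = 5278/729 ≈ 7.2401; E[X] ≥ 1; first-moment method inconclusive here.


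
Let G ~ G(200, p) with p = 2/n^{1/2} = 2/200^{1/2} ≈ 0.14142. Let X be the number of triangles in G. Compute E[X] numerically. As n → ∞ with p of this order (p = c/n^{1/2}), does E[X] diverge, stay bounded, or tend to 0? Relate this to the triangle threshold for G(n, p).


Number of potential triangles: C(200, 3) = 1313400.
Each occurs with probability p³ ≈ (0.14142)³ ≈ 2.8284271e-03.
By linearity: E[X] = C(200, 3)·p³ ≈ 1313400 · 2.8284271e-03 ≈ 3714.85619.
Since α = 1/2 < 1, p = c/n^{1/2} ≫ 1/n is above the triangle threshold p ~ 1/n. Asymptotically E[X] ~ (c³/6)·n^{3(1−α)} = (2³/6)·n^{1.5} → ∞; triangles are abundant w.h.p.

E[X] ≈ 3714.85619; in regime p = Θ(1/n^{1/2}) E[X] diverges (above the triangle threshold p ~ 1/n).


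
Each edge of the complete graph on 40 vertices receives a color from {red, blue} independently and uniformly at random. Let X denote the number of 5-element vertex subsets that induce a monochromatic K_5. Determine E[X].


Let X = Σ_S X_S over the C(40, 5) = 658008 subsets S of size 5, where X_S = 1 if the K_5 on S is monochromatic.
For a fixed S, the K_5 on S has C(5, 2) = 10 edges. P[all 10 edges red] = (1/2)^10, and likewise for blue, so P[monochromatic] = 2·(1/2)^10 = 2^{1 − 10} = 1/512.
By linearity of expectation: E[X] = C(40, 5) · 2^{1 − 10} = 658008 · 1/512 = 82251/64.
Numerically: E[X] ≈ 1285.172.

E[X] = C(40,5)·2^(1−C(5,2)) = 82251/64 ≈ 1285.172.


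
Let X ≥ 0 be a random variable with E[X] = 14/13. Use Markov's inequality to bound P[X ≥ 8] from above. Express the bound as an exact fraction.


μ = E[X] = 14/13, a = 8.
Markov: P[X ≥ 8] ≤ μ/a = (14/13)/8 = 7/52.
Numerically: ≈ 0.135.
(Since a = 8 > μ = 1.077, the bound 7/52 is < 1 and informative.)

P[X ≥ 8] ≤ 7/52 ≈ 0.135.


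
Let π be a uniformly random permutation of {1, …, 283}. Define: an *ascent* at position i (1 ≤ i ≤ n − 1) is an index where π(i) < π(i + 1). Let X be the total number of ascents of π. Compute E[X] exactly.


Write X = Σ X_I over i = 1, …, 282, with X_I the indicator of one ascent.
There are 282 indicators.
For each fixed i, the pair (π(i), π(i+1)) is a uniformly random ordered pair of distinct values from {1, …, 283}; by symmetry P[π(i) < π(i+1)] = 1/2.
By linearity: E[X] = 282 · (1/2) = (283 − 1) · (1/2) = 141 ≈ 141.00000.

E[X] = 141 = 141.00000.


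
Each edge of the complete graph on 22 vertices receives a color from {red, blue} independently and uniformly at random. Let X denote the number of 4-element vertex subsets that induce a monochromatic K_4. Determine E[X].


Let X = Σ_S X_S over the C(22, 4) = 7315 subsets S of size 4, where X_S = 1 if the K_4 on S is monochromatic.
For a fixed S, the K_4 on S has C(4, 2) = 6 edges. P[all 6 edges red] = (1/2)^6, and likewise for blue, so P[monochromatic] = 2·(1/2)^6 = 2^{1 − 6} = 1/32.
Summing: E[X] = C(22, 4) · 2^{1 − 6} = 7315 · 1/32 = 7315/32.
Numerically: E[X] ≈ 228.5938.

E[X] = C(22,4)·2^(1−C(4,2)) = 7315/32 ≈ 228.5938.


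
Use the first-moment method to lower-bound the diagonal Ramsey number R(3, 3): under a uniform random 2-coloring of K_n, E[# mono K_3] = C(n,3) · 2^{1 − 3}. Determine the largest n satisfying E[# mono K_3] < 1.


We need C(n, 3) · 2^{1 − 3} < 1, i.e. C(n, 3) < 2^{3 − 1} = 4.
Check values of n near the boundary:
  n = 3: C(3, 3) = 1; 1 < 4? YES
  n = 4: C(4, 3) = 4; 4 < 4? NO
The largest n with C(n, 3) < 4 is n = 3 (where E[X] = 1/4 ≈ 0.2500). Hence R(3, 3) > 3, i.e. R(3, 3) ≥ 4.

Largest n = 3; hence R(3, 3) > 3.


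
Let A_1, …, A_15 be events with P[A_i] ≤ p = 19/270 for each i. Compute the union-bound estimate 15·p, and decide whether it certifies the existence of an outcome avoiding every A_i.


Union bound: P[∪_{i=1}^{15} A_i] ≤ Σ_i P[A_i] ≤ 15·p = 15·(19/270) = 19/18.
Numerically: 19/18 ≈ 1.0555556.
Is 19/18 < 1? NO.
Since the bound 19/18 is ≥ 1, the union bound is uninformative here; it does NOT by itself certify existence.

15·p = 19/18 ≈ 1.0555556; existence NOT certified by the union bound.


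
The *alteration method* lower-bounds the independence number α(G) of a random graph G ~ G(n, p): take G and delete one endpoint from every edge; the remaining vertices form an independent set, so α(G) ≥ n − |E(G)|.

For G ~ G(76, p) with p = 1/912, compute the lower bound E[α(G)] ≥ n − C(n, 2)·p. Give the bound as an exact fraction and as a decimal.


E[|E(G)|] = C(76, 2)·p = 2850 · (1/912) = 25/8.
E[α(G)] ≥ n − E[|E(G)|] = 76 − 25/8 = 583/8.
Numerically: ≈ 72.87500.
(This is only a lower bound; the true E[α(G)] may be larger.)

E[α(G)] ≥ 583/8 ≈ 72.87500.


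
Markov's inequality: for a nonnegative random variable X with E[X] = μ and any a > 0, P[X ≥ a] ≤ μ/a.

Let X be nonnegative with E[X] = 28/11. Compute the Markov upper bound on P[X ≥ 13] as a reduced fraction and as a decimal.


μ = E[X] = 28/11, a = 13.
Markov: P[X ≥ 13] ≤ μ/a = (28/11)/13 = 28/143.
Numerically: ≈ 0.196.
(Since a = 13 > μ = 2.545, the bound 28/143 is < 1 and informative.)

P[X ≥ 13] ≤ 28/143 ≈ 0.196.


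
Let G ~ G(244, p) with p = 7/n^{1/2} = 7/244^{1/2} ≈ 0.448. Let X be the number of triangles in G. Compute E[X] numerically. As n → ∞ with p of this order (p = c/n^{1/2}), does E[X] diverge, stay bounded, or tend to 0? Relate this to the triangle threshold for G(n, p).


Number of potential triangles: C(244, 3) = 2391444.
Each occurs with probability p³ ≈ (0.448)³ ≈ 8.99931e-02.
By linearity: E[X] = C(244, 3)·p³ ≈ 2391444 · 8.99931e-02 ≈ 215213.542.
Since α = 1/2 < 1, p = c/n^{1/2} ≫ 1/n is above the triangle threshold p ~ 1/n. Asymptotically E[X] ~ (c³/6)·n^{3(1−α)} = (7³/6)·n^{1.5} → ∞; triangles are abundant w.h.p.

E[X] ≈ 215213.542; in regime p = Θ(1/n^{1/2}) E[X] diverges (above the triangle threshold p ~ 1/n).


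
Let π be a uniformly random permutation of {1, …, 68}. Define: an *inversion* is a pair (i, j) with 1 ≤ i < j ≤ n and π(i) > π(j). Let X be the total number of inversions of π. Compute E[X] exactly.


Write X = Σ X_I over the C(68, 2) = 2278 pairs i < j, with X_I the indicator of one inversion.
There are 2278 indicators.
For each fixed pair i < j, the values π(i) and π(j) are two distinct elements of {1, …, 68} in uniformly random order; by symmetry P[π(i) > π(j)] = 1/2.
By linearity: E[X] = 2278 · (1/2) = C(68, 2) · (1/2) = 2278/2 = 1139 ≈ 1139.00000.

E[X] = 1139 = 1139.00000.


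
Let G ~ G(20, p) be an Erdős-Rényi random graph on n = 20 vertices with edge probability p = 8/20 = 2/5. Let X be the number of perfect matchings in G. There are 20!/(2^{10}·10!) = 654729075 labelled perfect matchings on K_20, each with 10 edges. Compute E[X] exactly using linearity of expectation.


K_20 has 20!/(2^{10}·10!) = 654729075 labelled perfect matchings.
For each such perfect matching H, let X_H = 1 if all 10 edges of H are present in G. Then P[X_H = 1] = p^{10} = (2/5)^{10} = 1024/9765625.
Summing the indicators: E[X] = Σ_H E[X_H] = 654729075 · p^{10} = 654729075 · 1024/9765625 = 26817702912/390625.
Numerically: E[X] ≈ 68653.3.

E[X] = 654729075 · (2/5)^{10} = 26817702912/390625 ≈ 68653.3.


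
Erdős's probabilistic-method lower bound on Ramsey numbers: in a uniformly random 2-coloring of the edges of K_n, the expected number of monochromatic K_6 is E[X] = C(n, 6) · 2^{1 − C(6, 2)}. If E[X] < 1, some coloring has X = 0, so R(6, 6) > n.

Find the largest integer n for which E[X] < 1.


We need C(n, 6) · 2^{1 − 15} < 1, i.e. C(n, 6) < 2^{15 − 1} = 16384.
Check values of n near the boundary:
  n = 12: C(12, 6) = 924; 924 < 16384? YES
  n = 13: C(13, 6) = 1716; 1716 < 16384? YES
  n = 14: C(14, 6) = 3003; 3003 < 16384? YES
  n = 15: C(15, 6) = 5005; 5005 < 16384? YES
  n = 16: C(16, 6) = 8008; 8008 < 16384? YES
  n = 17: C(17, 6) = 12376; 12376 < 16384? YES
  n = 18: C(18, 6) = 18564; 18564 < 16384? NO
  n = 19: C(19, 6) = 27132; 27132 < 16384? NO
The largest n with C(n, 6) < 16384 is n = 17 (where E[X] = 1547/2048 ≈ 0.75537). Hence R(6, 6) > 17, i.e. R(6, 6) ≥ 18.

Largest n = 17; hence R(6, 6) > 17.


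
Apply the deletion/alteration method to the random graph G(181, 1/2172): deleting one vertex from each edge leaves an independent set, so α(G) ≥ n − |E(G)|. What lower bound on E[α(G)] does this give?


E[|E(G)|] = C(181, 2)·p = 16290 · (1/2172) = 15/2.
E[α(G)] ≥ n − E[|E(G)|] = 181 − 15/2 = 347/2.
Numerically: ≈ 173.500.
(This is only a lower bound; the true E[α(G)] may be larger.)

E[α(G)] ≥ 347/2 ≈ 173.500.


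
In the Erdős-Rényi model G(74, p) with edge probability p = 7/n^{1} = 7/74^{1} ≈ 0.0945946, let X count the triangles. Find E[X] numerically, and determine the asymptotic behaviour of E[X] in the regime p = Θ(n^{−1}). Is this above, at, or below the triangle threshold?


Number of potential triangles: C(74, 3) = 64824.
Each occurs with probability p³ ≈ (0.0945946)³ ≈ 8.46445423e-04.
By linearity: E[X] = C(74, 3)·p³ ≈ 64824 · 8.46445423e-04 ≈ 54.869978.
Here α = 1, so p = 7/n is exactly at the triangle threshold p ~ 1/n. Asymptotically E[X] → c³/6 = 7³/6 = 343/6 ≈ 57.166667, a bounded constant. In this regime the triangle count is asymptotically Poisson(c³/6).

E[X] ≈ 54.869978; in regime p = Θ(1/n^{1}) E[X] stays bounded (at the triangle threshold p ~ 1/n).


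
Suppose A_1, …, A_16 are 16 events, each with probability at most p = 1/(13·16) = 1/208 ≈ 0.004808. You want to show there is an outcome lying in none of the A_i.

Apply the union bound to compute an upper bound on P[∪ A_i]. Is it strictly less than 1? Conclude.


Union bound: P[∪_{i=1}^{16} A_i] ≤ Σ_i P[A_i] ≤ 16·p = 16·(1/208) = 1/13.
Numerically: 1/13 ≈ 0.076923.
Is 1/13 < 1? YES.
Since P[∪ A_i] ≤ 1/13 < 1, the complement has P[∩ A_i^c] ≥ 1 − 1/13 = 12/13 > 0, so some outcome avoids every A_i.

16·p = 1/13 ≈ 0.076923; existence CERTIFIED by the union bound.


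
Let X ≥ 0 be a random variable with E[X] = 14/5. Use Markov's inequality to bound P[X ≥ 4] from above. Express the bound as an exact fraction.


μ = E[X] = 14/5, a = 4.
Markov: P[X ≥ 4] ≤ μ/a = (14/5)/4 = 7/10.
Numerically: ≈ 0.700000.
(Since a = 4 > μ = 2.800000, the bound 7/10 is < 1 and informative.)

P[X ≥ 4] ≤ 7/10 ≈ 0.700000.


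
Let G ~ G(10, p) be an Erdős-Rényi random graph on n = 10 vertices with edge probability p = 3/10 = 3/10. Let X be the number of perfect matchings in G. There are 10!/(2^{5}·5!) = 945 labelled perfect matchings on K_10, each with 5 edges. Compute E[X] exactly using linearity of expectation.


K_10 has 10!/(2^{5}·5!) = 945 labelled perfect matchings.
For each such perfect matching H, let X_H = 1 if all 5 edges of H are present in G. Then P[X_H = 1] = p^{5} = (3/10)^{5} = 243/100000.
Summing the indicators: E[X] = Σ_H E[X_H] = 945 · p^{5} = 945 · 243/100000 = 45927/20000.
Numerically: E[X] ≈ 2.29635.

E[X] = 945 · (3/10)^{5} = 45927/20000 ≈ 2.29635.


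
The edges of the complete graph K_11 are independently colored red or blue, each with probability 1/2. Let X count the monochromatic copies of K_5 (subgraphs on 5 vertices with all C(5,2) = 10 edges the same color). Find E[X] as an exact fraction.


Let X = Σ_S X_S over the C(11, 5) = 462 subsets S of size 5, where X_S = 1 if the K_5 on S is monochromatic.
For a fixed S, the K_5 on S has C(5, 2) = 10 edges. P[all 10 edges red] = (1/2)^10, and likewise for blue, so P[monochromatic] = 2·(1/2)^10 = 2^{1 − 10} = 1/512.
By linearity of expectation: E[X] = C(11, 5) · 2^{1 − 10} = 462 · 1/512 = 231/256.
Numerically: E[X] ≈ 0.9023.

E[X] = C(11,5)·2^(1−C(5,2)) = 231/256 ≈ 0.9023.


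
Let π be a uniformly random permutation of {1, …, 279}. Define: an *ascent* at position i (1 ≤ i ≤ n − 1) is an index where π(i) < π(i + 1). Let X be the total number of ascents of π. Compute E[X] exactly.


Write X = Σ X_I over i = 1, …, 278, with X_I the indicator of one ascent.
There are 278 indicators.
For each fixed i, the pair (π(i), π(i+1)) is a uniformly random ordered pair of distinct values from {1, …, 279}; by symmetry P[π(i) < π(i+1)] = 1/2.
By linearity: E[X] = 278 · (1/2) = (279 − 1) · (1/2) = 139 ≈ 139.000000.

E[X] = 139 = 139.000000.


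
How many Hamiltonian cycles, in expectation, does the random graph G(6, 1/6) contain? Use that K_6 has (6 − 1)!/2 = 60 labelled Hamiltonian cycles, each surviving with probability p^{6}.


K_6 has (6 − 1)!/2 = 60 labelled Hamiltonian cycles.
For each such Hamiltonian cycle H, let X_H = 1 if all 6 edges of H are present in G. Then P[X_H = 1] = p^{6} = (1/6)^{6} = 1/46656.
By linearity of expectation: E[X] = Σ_H E[X_H] = 60 · p^{6} = 60 · 1/46656 = 5/3888.
Numerically: E[X] ≈ 0.001286.

E[X] = 60 · (1/6)^{6} = 5/3888 ≈ 0.001286.


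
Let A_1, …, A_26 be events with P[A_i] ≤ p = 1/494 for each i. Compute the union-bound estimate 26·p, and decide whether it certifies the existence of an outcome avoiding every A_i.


Union bound: P[∪_{i=1}^{26} A_i] ≤ Σ_i P[A_i] ≤ 26·p = 26·(1/494) = 1/19.
Numerically: 1/19 ≈ 0.05263.
Is 1/19 < 1? YES.
Since P[∪ A_i] ≤ 1/19 < 1, the complement has P[∩ A_i^c] ≥ 1 − 1/19 = 18/19 > 0, so some outcome avoids every A_i.

26·p = 1/19 ≈ 0.05263; existence CERTIFIED by the union bound.


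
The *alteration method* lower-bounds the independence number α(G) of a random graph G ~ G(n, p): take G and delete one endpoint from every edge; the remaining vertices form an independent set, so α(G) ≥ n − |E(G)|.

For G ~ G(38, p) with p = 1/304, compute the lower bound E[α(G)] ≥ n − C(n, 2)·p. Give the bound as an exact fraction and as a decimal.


E[|E(G)|] = C(38, 2)·p = 703 · (1/304) = 37/16.
E[α(G)] ≥ n − E[|E(G)|] = 38 − 37/16 = 571/16.
Numerically: ≈ 35.687500.
(This is only a lower bound; the true E[α(G)] may be larger.)

E[α(G)] ≥ 571/16 ≈ 35.687500.


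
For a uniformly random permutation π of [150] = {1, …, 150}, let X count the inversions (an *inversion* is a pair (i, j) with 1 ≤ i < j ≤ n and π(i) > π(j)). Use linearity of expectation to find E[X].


Write X = Σ X_I over the C(150, 2) = 11175 pairs i < j, with X_I the indicator of one inversion.
There are 11175 indicators.
For each fixed pair i < j, the values π(i) and π(j) are two distinct elements of {1, …, 150} in uniformly random order; by symmetry P[π(i) > π(j)] = 1/2.
By linearity: E[X] = 11175 · (1/2) = C(150, 2) · (1/2) = 11175/2 = 11175/2 ≈ 5587.500000.

E[X] = 11175/2 = 5587.500000.


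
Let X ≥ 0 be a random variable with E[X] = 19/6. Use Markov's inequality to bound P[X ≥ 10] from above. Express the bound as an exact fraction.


μ = E[X] = 19/6, a = 10.
Markov: P[X ≥ 10] ≤ μ/a = (19/6)/10 = 19/60.
Numerically: ≈ 0.3167.
(Since a = 10 > μ = 3.1667, the bound 19/60 is < 1 and informative.)

P[X ≥ 10] ≤ 19/60 ≈ 0.3167.


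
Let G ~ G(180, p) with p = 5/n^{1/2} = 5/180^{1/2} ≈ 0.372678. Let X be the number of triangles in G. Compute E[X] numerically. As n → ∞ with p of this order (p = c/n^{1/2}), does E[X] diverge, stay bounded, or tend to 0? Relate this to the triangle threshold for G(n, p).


Number of potential triangles: C(180, 3) = 955860.
Each occurs with probability p³ ≈ (0.372678)³ ≈ 5.17608328e-02.
By linearity: E[X] = C(180, 3)·p³ ≈ 955860 · 5.17608328e-02 ≈ 49476.109652.
Since α = 1/2 < 1, p = c/n^{1/2} ≫ 1/n is above the triangle threshold p ~ 1/n. Asymptotically E[X] ~ (c³/6)·n^{3(1−α)} = (5³/6)·n^{1.5} → ∞; triangles are abundant w.h.p.

E[X] ≈ 49476.109652; in regime p = Θ(1/n^{1/2}) E[X] diverges (above the triangle threshold p ~ 1/n).


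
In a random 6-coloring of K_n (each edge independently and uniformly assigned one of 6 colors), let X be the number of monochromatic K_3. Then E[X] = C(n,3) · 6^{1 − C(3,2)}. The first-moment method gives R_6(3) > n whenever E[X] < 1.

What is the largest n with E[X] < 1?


We need C(n, 3) · 6^{1 − 3} < 1, i.e. C(n, 3) < 6^{3 − 1} = 36.
Check values of n near the boundary:
  n = 4: C(4, 3) = 4; 4 < 36? YES
  n = 5: C(5, 3) = 10; 10 < 36? YES
  n = 6: C(6, 3) = 20; 20 < 36? YES
  n = 7: C(7, 3) = 35; 35 < 36? YES
  n = 8: C(8, 3) = 56; 56 < 36? NO
  n = 9: C(9, 3) = 84; 84 < 36? NO
  n = 10: C(10, 3) = 120; 120 < 36? NO
The largest n with C(n, 3) < 36 is n = 7 (where E[X] = 35/36 ≈ 0.972222). Hence R_6(3) > 7, i.e. R_6(3) ≥ 8.

Largest n = 7; hence R_6(3) > 7.


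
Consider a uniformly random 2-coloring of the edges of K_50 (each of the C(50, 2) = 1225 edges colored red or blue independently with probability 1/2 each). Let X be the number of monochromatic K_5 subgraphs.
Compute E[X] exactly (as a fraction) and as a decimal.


Let X = Σ_S X_S over the C(50, 5) = 2118760 subsets S of size 5, where X_S = 1 if the K_5 on S is monochromatic.
For a fixed S, the K_5 on S has C(5, 2) = 10 edges. P[all 10 edges red] = (1/2)^10, and likewise for blue, so P[monochromatic] = 2·(1/2)^10 = 2^{1 − 10} = 1/512.
Summing: E[X] = C(50, 5) · 2^{1 − 10} = 2118760 · 1/512 = 264845/64.
Numerically: E[X] ≈ 4138.20312.

E[X] = C(50,5)·2^(1−C(5,2)) = 264845/64 ≈ 4138.20312.


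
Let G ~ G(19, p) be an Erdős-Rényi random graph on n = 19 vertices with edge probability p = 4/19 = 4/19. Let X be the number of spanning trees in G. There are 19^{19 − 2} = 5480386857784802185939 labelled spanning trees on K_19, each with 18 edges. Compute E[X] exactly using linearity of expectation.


K_19 has 19^{19 − 2} = 5480386857784802185939 labelled spanning trees.
For each such spanning tree H, let X_H = 1 if all 18 edges of H are present in G. Then P[X_H = 1] = p^{18} = (4/19)^{18} = 68719476736/104127350297911241532841.
By linearity of expectation: E[X] = Σ_H E[X_H] = 5480386857784802185939 · p^{18} = 5480386857784802185939 · 68719476736/104127350297911241532841 = 68719476736/19.
Numerically: E[X] ≈ 3.62e+09.

E[X] = 5480386857784802185939 · (4/19)^{18} = 68719476736/19 ≈ 3.62e+09.


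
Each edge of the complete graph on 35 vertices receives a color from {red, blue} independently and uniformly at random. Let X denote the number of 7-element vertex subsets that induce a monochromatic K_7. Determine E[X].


Let X = Σ_S X_S over the C(35, 7) = 6724520 subsets S of size 7, where X_S = 1 if the K_7 on S is monochromatic.
For a fixed S, the K_7 on S has C(7, 2) = 21 edges. P[all 21 edges red] = (1/2)^21, and likewise for blue, so P[monochromatic] = 2·(1/2)^21 = 2^{1 − 21} = 1/1048576.
By linearity of expectation: E[X] = C(35, 7) · 2^{1 − 21} = 6724520 · 1/1048576 = 840565/131072.
Numerically: E[X] ≈ 6.413002.

E[X] = C(35,7)·2^(1−C(7,2)) = 840565/131072 ≈ 6.413002.


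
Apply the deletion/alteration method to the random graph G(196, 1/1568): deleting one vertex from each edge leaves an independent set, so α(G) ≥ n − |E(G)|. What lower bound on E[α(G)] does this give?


E[|E(G)|] = C(196, 2)·p = 19110 · (1/1568) = 195/16.
E[α(G)] ≥ n − E[|E(G)|] = 196 − 195/16 = 2941/16.
Numerically: ≈ 183.812500.
(This is only a lower bound; the true E[α(G)] may be larger.)

E[α(G)] ≥ 2941/16 ≈ 183.812500.


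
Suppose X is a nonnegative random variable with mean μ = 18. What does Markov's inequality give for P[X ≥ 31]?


μ = E[X] = 18, a = 31.
Markov: P[X ≥ 31] ≤ μ/a = (18)/31 = 18/31.
Numerically: ≈ 0.581.
(Since a = 31 > μ = 18.000, the bound 18/31 is < 1 and informative.)

P[X ≥ 31] ≤ 18/31 ≈ 0.581.


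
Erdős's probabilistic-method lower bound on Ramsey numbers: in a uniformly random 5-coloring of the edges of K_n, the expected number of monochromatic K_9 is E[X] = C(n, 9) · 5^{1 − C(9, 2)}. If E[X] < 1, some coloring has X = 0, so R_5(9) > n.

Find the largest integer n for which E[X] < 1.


We need C(n, 9) · 5^{1 − 36} < 1, i.e. C(n, 9) < 5^{36 − 1} = 2910383045673370361328125.
Check values of n near the boundary:
  n = 2169: C(2169, 9) = 2879753360044504243499683; 2879753360044504243499683 < 2910383045673370361328125? YES
  n = 2170: C(2170, 9) = 2891746779868845075610510; 2891746779868845075610510 < 2910383045673370361328125? YES
  n = 2171: C(2171, 9) = 2903784578674959601827205; 2903784578674959601827205 < 2910383045673370361328125? YES
  n = 2172: C(2172, 9) = 2915866900084148060642020; 2915866900084148060642020 < 2910383045673370361328125? NO
  n = 2173: C(2173, 9) = 2927993888115921319674265; 2927993888115921319674265 < 2910383045673370361328125? NO
The largest n with C(n, 9) < 2910383045673370361328125 is n = 2171 (where E[X] = 580756915734991920365441/582076609134674072265625 ≈ 0.99773). Hence R_5(9) > 2171, i.e. R_5(9) ≥ 2172.

Largest n = 2171; hence R_5(9) > 2171.
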